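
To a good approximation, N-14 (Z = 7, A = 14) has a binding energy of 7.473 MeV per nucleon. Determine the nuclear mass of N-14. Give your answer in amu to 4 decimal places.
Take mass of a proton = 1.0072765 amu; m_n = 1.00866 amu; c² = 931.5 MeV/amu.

13.9992 amu

Total binding energy = 14 × 7.473 = 104.622 MeV
Mass defect = 104.622 MeV / (931.5 MeV/amu) = 0.112316 amu
Constituent mass = 7(1.0072765) + 7(1.00866) = 14.1115555 amu
Nuclear mass = 14.1115555 − 0.112316 = 13.9992395 amu ≈ 13.9992 amu (to 4 decimal places)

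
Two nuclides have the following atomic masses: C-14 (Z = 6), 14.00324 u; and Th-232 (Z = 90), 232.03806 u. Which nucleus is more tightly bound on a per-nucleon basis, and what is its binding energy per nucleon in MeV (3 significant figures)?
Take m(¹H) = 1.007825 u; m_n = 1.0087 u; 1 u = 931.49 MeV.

C-14: Σm = 6(1.007825) + 8(1.0087) = 14.116550 u; Δm = 0.113310 u; E_B = 105.55 MeV; E_B/A = 7.539 MeV
Th-232: Σm = 90(1.007825) + 142(1.0087) = 233.939650 u; Δm = 1.901590 u; E_B = 1771.312 MeV; E_B/A = 7.63497 MeV
Th-232 has the higher binding energy per nucleon, so it is the more tightly bound nucleus.

Th-232; 7.63 MeV/nucleon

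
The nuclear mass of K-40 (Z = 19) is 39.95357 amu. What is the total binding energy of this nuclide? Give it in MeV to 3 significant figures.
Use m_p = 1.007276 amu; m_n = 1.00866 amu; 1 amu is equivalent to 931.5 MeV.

The nucleus contains 19 protons and 40 − 19 = 21 neutrons.
Σm = 19·m_p + 21·m_n = 19.138244 + 21.18186 = 40.320104 amu
The mass defect is 40.320104 − 39.95357 = 0.366534 amu.
E_B = 0.366534 × 931.5 = 341.426 MeV

341 MeV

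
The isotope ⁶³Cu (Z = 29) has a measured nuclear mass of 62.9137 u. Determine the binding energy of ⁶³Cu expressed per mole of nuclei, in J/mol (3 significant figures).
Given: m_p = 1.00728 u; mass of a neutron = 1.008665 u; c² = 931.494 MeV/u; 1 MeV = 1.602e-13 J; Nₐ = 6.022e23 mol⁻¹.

Total constituent mass: 29 × 1.00728 + 34 × 1.008665 = 63.505730 u
Δm = 63.505730 − 62.9137 = 0.592030 u
E_B = 0.592030 × 931.494 = 551.472 MeV
Per nucleus in joules: 551.472 MeV × 1.602e-13 J/MeV = 8.8346e-11 J
Per mole: 8.8346e-11 J × 6.022e23 mol⁻¹ = 5.3202e+13 J/mol

5.32e+13 J/mol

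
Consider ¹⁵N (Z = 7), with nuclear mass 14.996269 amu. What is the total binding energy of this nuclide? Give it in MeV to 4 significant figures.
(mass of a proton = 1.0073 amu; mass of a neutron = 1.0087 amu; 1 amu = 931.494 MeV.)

115.9 MeV

Z = 7, so N = A − Z = 15 − 7 = 8.
Mass of separated nucleons = 7(1.0073) + 8(1.0087) = 7.0511 + 8.0696 = 15.1207 amu
Mass defect Δm = 15.1207 − 14.996269 = 0.124431 amu
Converting to energy: 0.124431 amu × 931.494 MeV/amu = 115.907 MeV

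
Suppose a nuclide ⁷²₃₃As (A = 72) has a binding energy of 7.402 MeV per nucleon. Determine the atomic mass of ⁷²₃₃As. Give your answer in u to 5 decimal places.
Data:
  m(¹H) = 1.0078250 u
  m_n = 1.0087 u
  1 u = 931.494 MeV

Total binding energy = 72 × 7.402 = 532.944 MeV
Mass defect = 532.944 MeV / (931.494 MeV/u) = 0.5721390 u
Constituent mass = 33(1.0078250) + 39(1.0087) = 72.5975250 u
Atomic mass = 72.5975250 − 0.5721390 = 72.0253860 u ≈ 72.02539 u (to 5 decimal places)

72.02539 u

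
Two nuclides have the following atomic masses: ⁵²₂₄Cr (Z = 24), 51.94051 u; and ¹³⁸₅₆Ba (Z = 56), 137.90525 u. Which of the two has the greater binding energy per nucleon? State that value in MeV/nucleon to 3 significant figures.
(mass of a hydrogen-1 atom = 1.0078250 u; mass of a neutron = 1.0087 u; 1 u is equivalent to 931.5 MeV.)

⁵²₂₄Cr; 8.79 MeV/nucleon

⁵²₂₄Cr: Σm = 24(1.0078250) + 28(1.0087) = 52.4314000 u; Δm = 0.4908900 u; E_B = 457.264 MeV; E_B/A = 8.794 MeV
¹³⁸₅₆Ba: Σm = 56(1.0078250) + 82(1.0087) = 139.1516000 u; Δm = 1.2463500 u; E_B = 1161.0 MeV; E_B/A = 8.413 MeV
⁵²₂₄Cr has the higher binding energy per nucleon, so it is the more tightly bound nucleus.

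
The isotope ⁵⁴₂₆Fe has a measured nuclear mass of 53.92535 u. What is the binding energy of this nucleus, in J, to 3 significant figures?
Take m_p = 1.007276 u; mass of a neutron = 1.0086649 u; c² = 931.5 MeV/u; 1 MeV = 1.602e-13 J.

With 26 protons and 28 neutrons (A = 54):
Mass of separated nucleons = 26(1.007276) + 28(1.0086649) = 26.189176 + 28.2426172 = 54.4317932 u
The mass defect is 54.4317932 − 53.92535 = 0.5064432 u.
E_B = 0.5064432 × 931.5 = 471.752 MeV
In joules: 471.752 MeV × 1.602e-13 J/MeV = 7.5575e-11 J

7.56e-11 J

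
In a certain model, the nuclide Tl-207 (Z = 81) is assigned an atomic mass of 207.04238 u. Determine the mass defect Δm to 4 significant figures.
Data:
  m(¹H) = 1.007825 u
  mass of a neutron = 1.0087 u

1.688 u

Mass of separated nucleons = 81(1.007825) + 126(1.0087) = 81.633825 + 127.0962 = 208.730025 u
Mass defect Δm = 208.730025 − 207.04238 = 1.687645 u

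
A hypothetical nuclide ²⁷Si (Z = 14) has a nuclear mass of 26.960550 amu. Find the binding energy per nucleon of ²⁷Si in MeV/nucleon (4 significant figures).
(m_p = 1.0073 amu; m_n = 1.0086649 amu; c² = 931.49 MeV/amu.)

Z = 14, so N = A − Z = 27 − 14 = 13.
Total constituent mass: 14 × 1.0073 + 13 × 1.0086649 = 27.2148437 amu
The mass defect is 27.2148437 − 26.960550 = 0.2542937 amu.
E_B = 0.2542937 × 931.49 = 236.872 MeV
BE/A = 236.872 MeV / 27 = 8.773 MeV/nucleon

8.773 MeV/nucleon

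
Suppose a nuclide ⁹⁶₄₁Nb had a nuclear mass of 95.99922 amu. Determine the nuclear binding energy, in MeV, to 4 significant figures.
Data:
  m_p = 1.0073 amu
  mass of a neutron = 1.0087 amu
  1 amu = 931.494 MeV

With 41 protons and 55 neutrons (A = 96):
Mass of separated nucleons = 41(1.0073) + 55(1.0087) = 41.2993 + 55.4785 = 96.7778 amu
Mass defect Δm = 96.7778 − 95.99922 = 0.77858 amu
E_B = 0.77858 × 931.494 = 725.243 MeV

725.2 MeV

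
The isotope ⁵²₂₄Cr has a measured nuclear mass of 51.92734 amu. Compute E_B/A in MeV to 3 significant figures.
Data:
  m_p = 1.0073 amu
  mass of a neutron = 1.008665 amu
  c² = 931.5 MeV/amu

With 24 protons and 28 neutrons (A = 52):
Total constituent mass: 24 × 1.0073 + 28 × 1.008665 = 52.417820 amu
The mass defect is 52.417820 − 51.92734 = 0.490480 amu.
Converting to energy: 0.490480 amu × 931.5 MeV/amu = 456.882 MeV
Dividing by A = 52 gives 8.786 MeV per nucleon.

8.79 MeV/nucleon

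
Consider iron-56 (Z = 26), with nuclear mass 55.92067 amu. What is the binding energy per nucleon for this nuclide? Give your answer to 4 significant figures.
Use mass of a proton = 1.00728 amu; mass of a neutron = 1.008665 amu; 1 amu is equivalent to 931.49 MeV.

8.792 MeV/nucleon

With 26 protons and 30 neutrons (A = 56):
Σm = 26·m_p + 30·m_n = 26.18928 + 30.259950 = 56.449230 amu
Δm = 56.449230 − 55.92067 = 0.528560 amu
Converting to energy: 0.528560 amu × 931.49 MeV/amu = 492.348 MeV
Per nucleon: 492.348 / 56 = 8.792 MeV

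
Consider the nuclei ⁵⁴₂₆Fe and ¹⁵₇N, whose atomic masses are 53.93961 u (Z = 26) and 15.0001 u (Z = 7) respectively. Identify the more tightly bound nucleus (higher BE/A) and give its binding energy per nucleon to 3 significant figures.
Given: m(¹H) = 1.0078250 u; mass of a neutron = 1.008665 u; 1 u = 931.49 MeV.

⁵⁴₂₆Fe: Σm = 26(1.0078250) + 28(1.008665) = 54.4460700 u; Δm = 0.5064600 u; E_B = 471.76 MeV; E_B/A = 8.736 MeV
¹⁵₇N: Σm = 7(1.0078250) + 8(1.008665) = 15.1240950 u; Δm = 0.1239950 u; E_B = 115.50 MeV; E_B/A = 7.700 MeV
⁵⁴₂₆Fe has the higher binding energy per nucleon, so it is the more tightly bound nucleus.

⁵⁴₂₆Fe; 8.74 MeV/nucleon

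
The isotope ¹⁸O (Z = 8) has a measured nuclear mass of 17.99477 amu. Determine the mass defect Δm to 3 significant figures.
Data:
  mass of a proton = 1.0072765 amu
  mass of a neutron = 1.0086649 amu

0.150 amu

Z = 8, so N = A − Z = 18 − 8 = 10.
Mass of separated nucleons = 8(1.0072765) + 10(1.0086649) = 8.0582120 + 10.0866490 = 18.1448610 amu
Δm = 18.1448610 − 17.99477 = 0.1500910 amu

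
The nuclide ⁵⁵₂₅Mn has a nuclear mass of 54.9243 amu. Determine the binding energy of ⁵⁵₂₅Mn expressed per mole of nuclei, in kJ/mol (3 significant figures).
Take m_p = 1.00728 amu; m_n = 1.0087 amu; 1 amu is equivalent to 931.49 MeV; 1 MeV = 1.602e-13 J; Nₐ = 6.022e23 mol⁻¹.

With 25 protons and 30 neutrons (A = 55):
Total constituent mass: 25 × 1.00728 + 30 × 1.0087 = 55.44300 amu
Mass defect Δm = 55.44300 − 54.9243 = 0.51870 amu
E_B = 0.51870 × 931.49 = 483.164 MeV
Per nucleus in joules: 483.164 MeV × 1.602e-13 J/MeV = 7.7403e-11 J
Per mole: 7.7403e-11 J × 6.022e23 mol⁻¹ = 4.6612e+13 J/mol

4.66e+10 kJ/mol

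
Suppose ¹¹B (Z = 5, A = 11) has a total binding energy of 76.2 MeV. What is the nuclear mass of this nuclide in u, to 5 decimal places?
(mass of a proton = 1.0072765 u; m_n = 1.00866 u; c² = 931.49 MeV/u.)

Mass defect = 76.2 MeV / (931.49 MeV/u) = 0.0818044 u
Constituent mass = 5(1.0072765) + 6(1.00866) = 11.0883425 u
Nuclear mass = 11.0883425 − 0.0818044 = 11.0065381 u ≈ 11.00654 u (to 5 decimal places)

11.00654 u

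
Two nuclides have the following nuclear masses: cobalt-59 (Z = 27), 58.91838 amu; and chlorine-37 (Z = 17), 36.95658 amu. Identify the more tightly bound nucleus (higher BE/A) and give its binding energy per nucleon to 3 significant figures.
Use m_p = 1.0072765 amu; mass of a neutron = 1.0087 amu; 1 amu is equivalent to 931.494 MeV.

cobalt-59: Σm = 27(1.0072765) + 32(1.0087) = 59.4748655 amu; Δm = 0.5564855 amu; E_B = 518.36 MeV; E_B/A = 8.786 MeV
chlorine-37: Σm = 17(1.0072765) + 20(1.0087) = 37.2977005 amu; Δm = 0.3411205 amu; E_B = 317.75 MeV; E_B/A = 8.588 MeV
cobalt-59 has the higher binding energy per nucleon, so it is the more tightly bound nucleus.

cobalt-59; 8.79 MeV/nucleon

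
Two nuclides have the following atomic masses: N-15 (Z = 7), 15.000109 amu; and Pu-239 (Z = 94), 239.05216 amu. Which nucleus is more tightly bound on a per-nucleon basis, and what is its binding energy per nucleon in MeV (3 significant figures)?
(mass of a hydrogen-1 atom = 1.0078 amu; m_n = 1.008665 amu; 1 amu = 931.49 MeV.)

N-15: Σm = 7(1.0078) + 8(1.008665) = 15.123920 amu; Δm = 0.123811 amu; E_B = 115.33 MeV; E_B/A = 7.689 MeV
Pu-239: Σm = 94(1.0078) + 145(1.008665) = 240.989625 amu; Δm = 1.937465 amu; E_B = 1804.7 MeV; E_B/A = 7.551 MeV
N-15 has the higher binding energy per nucleon, so it is the more tightly bound nucleus.

N-15; 7.69 MeV/nucleon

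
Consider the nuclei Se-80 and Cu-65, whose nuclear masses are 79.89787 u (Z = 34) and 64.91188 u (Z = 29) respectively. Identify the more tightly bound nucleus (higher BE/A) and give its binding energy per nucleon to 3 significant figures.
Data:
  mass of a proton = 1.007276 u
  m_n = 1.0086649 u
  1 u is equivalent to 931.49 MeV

Cu-65; 8.76 MeV/nucleon

Se-80: Σm = 34(1.007276) + 46(1.0086649) = 80.6459694 u; Δm = 0.7480994 u; E_B = 696.85 MeV; E_B/A = 8.711 MeV
Cu-65: Σm = 29(1.007276) + 36(1.0086649) = 65.5229404 u; Δm = 0.6110604 u; E_B = 569.20 MeV; E_B/A = 8.757 MeV
Cu-65 has the higher binding energy per nucleon, so it is the more tightly bound nucleus.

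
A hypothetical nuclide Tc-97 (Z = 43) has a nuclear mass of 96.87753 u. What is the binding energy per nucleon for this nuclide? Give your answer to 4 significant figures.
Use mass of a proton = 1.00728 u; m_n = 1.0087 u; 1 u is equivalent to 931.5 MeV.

Z = 43, so N = A − Z = 97 − 43 = 54.
Mass of separated nucleons = 43(1.00728) + 54(1.0087) = 43.31304 + 54.4698 = 97.78284 u
The mass defect is 97.78284 − 96.87753 = 0.90531 u.
Binding energy = Δm·c² = 0.90531 × 931.5 MeV/u = 843.296 MeV
Per nucleon: 843.296 / 97 = 8.694 MeV

8.694 MeV/nucleon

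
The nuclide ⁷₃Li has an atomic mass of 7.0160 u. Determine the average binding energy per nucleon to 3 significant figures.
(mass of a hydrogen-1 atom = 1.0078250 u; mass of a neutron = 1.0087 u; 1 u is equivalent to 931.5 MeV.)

5.63 MeV/nucleon

With 3 protons and 4 neutrons (A = 7):
Σm = 3·m(¹H) + 4·m_n = 3.0234750 + 4.0348 = 7.0582750 u
The mass defect is 7.0582750 − 7.0160 = 0.0422750 u.
Converting to energy: 0.0422750 u × 931.5 MeV/u = 39.3792 MeV
Per nucleon: 39.3792 / 7 = 5.626 MeV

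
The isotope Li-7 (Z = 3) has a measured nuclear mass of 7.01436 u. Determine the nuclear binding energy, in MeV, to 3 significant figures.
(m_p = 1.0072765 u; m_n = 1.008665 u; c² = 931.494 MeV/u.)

39.2 MeV

The nucleus contains 3 protons and 7 − 3 = 4 neutrons.
Σm = 3·m_p + 4·m_n = 3.0218295 + 4.034660 = 7.0564895 u
Δm = 7.0564895 − 7.01436 = 0.0421295 u
Binding energy = Δm·c² = 0.0421295 × 931.494 MeV/u = 39.2434 MeV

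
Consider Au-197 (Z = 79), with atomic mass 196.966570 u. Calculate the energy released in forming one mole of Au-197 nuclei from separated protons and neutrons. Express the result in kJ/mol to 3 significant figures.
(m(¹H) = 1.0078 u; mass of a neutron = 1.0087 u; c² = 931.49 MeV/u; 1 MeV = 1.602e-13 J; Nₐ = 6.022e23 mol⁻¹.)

Z = 79, so N = A − Z = 197 − 79 = 118.
Σm = 79·m(¹H) + 118·m_n = 79.6162 + 119.0266 = 198.6428 u
Δm = 198.6428 − 196.966570 = 1.676230 u
Converting to energy: 1.676230 u × 931.49 MeV/u = 1561.39 MeV
Per nucleus in joules: 1561.39 MeV × 1.602e-13 J/MeV = 2.5013e-10 J
Per mole: 2.5013e-10 J × 6.022e23 mol⁻¹ = 1.5063e+14 J/mol

1.51e+11 kJ/mol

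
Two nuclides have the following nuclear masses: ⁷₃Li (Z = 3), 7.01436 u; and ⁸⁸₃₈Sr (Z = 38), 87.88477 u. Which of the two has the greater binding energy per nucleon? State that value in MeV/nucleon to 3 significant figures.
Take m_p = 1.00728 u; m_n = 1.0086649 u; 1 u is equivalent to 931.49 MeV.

⁷₃Li: Σm = 3(1.00728) + 4(1.0086649) = 7.0564996 u; Δm = 0.0421396 u; E_B = 39.253 MeV; E_B/A = 5.608 MeV
⁸⁸₃₈Sr: Σm = 38(1.00728) + 50(1.0086649) = 88.7098850 u; Δm = 0.8251150 u; E_B = 768.59 MeV; E_B/A = 8.734 MeV
⁸⁸₃₈Sr has the higher binding energy per nucleon, so it is the more tightly bound nucleus.

⁸⁸₃₈Sr; 8.73 MeV/nucleon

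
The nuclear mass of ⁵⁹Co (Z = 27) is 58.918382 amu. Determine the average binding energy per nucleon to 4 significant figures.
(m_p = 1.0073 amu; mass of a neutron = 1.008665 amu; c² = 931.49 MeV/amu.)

Z = 27, so N = A − Z = 59 − 27 = 32.
Total constituent mass: 27 × 1.0073 + 32 × 1.008665 = 59.474380 amu
Δm = 59.474380 − 58.918382 = 0.555998 amu
Binding energy = Δm·c² = 0.555998 × 931.49 MeV/amu = 517.907 MeV
Per nucleon: 517.907 / 59 = 8.778 MeV

8.778 MeV/nucleon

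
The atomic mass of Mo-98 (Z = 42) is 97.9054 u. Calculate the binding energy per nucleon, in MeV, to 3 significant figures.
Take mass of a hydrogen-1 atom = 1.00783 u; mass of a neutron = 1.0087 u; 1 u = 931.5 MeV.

8.66 MeV/nucleon

The nucleus contains 42 protons and 98 − 42 = 56 neutrons.
Mass of separated nucleons = 42(1.00783) + 56(1.0087) = 42.32886 + 56.4872 = 98.81606 u
The mass defect is 98.81606 − 97.9054 = 0.91066 u.
Binding energy = Δm·c² = 0.91066 × 931.5 MeV/u = 848.280 MeV
BE/A = 848.280 MeV / 98 = 8.656 MeV/nucleon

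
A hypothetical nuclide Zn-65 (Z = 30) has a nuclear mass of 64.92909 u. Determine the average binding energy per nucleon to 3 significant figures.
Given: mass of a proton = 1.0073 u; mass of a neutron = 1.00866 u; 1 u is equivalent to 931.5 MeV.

With 30 protons and 35 neutrons (A = 65):
Σm = 30·m_p + 35·m_n = 30.2190 + 35.30310 = 65.52210 u
The mass defect is 65.52210 − 64.92909 = 0.59301 u.
Binding energy = Δm·c² = 0.59301 × 931.5 MeV/u = 552.389 MeV
BE/A = 552.389 MeV / 65 = 8.498 MeV/nucleon

8.50 MeV/nucleon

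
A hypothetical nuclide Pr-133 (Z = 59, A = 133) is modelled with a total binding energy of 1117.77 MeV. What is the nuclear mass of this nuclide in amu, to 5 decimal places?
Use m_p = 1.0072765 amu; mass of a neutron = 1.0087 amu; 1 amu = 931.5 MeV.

Mass defect = 1117.77 MeV / (931.5 MeV/amu) = 1.1999678 amu
Constituent mass = 59(1.0072765) + 74(1.0087) = 134.0731135 amu
Nuclear mass = 134.0731135 − 1.1999678 = 132.8731457 amu ≈ 132.87315 amu (to 5 decimal places)

132.87315 amu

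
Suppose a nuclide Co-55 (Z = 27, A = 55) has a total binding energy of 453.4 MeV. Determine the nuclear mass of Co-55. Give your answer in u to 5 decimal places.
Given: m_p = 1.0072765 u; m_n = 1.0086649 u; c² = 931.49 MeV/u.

Mass defect = 453.4 MeV / (931.49 MeV/u) = 0.4867470 u
Constituent mass = 27(1.0072765) + 28(1.0086649) = 55.4390827 u
Nuclear mass = 55.4390827 − 0.4867470 = 54.9523357 u ≈ 54.95234 u (to 5 decimal places)

54.95234 u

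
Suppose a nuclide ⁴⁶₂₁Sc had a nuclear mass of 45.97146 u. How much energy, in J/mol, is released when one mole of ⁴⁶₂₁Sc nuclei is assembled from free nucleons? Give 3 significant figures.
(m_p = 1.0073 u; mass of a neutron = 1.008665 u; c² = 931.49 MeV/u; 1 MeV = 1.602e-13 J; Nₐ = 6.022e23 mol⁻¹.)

The nucleus contains 21 protons and 46 − 21 = 25 neutrons.
Σm = 21·m_p + 25·m_n = 21.1533 + 25.216625 = 46.369925 u
Mass defect Δm = 46.369925 − 45.97146 = 0.398465 u
Converting to energy: 0.398465 u × 931.49 MeV/u = 371.166 MeV
Per nucleus in joules: 371.166 MeV × 1.602e-13 J/MeV = 5.9461e-11 J
Per mole: 5.9461e-11 J × 6.022e23 mol⁻¹ = 3.5807e+13 J/mol

3.58e+13 J/mol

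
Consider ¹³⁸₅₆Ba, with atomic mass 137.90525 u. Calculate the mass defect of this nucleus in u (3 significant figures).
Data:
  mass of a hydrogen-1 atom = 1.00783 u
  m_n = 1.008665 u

Z = 56, so N = A − Z = 138 − 56 = 82.
Mass of separated nucleons = 56(1.00783) + 82(1.008665) = 56.43848 + 82.710530 = 139.149010 u
Δm = 139.149010 − 137.90525 = 1.243760 u

1.24 u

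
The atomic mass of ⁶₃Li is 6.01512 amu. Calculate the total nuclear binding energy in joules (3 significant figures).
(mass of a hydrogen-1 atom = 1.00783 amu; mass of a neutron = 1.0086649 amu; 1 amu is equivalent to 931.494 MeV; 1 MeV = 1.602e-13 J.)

Z = 3, so N = A − Z = 6 − 3 = 3.
Σm = 3·m(¹H) + 3·m_n = 3.02349 + 3.0259947 = 6.0494847 amu
Δm = 6.0494847 − 6.01512 = 0.0343647 amu
Binding energy = Δm·c² = 0.0343647 × 931.494 MeV/amu = 32.0105 MeV
In joules: 32.0105 MeV × 1.602e-13 J/MeV = 5.1281e-12 J

5.13e-12 J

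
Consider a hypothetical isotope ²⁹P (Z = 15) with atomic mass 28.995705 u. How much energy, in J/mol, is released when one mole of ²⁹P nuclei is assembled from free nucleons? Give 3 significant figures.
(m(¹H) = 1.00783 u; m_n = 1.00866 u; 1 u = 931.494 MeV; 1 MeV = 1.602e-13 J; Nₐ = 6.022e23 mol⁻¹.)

2.18e+13 J/mol

Z = 15, so N = A − Z = 29 − 15 = 14.
Mass of separated nucleons = 15(1.00783) + 14(1.00866) = 15.11745 + 14.12124 = 29.23869 u
Mass defect Δm = 29.23869 − 28.995705 = 0.242985 u
Binding energy = Δm·c² = 0.242985 × 931.494 MeV/u = 226.339 MeV
Per nucleus in joules: 226.339 MeV × 1.602e-13 J/MeV = 3.6260e-11 J
Per mole: 3.6260e-11 J × 6.022e23 mol⁻¹ = 2.1836e+13 J/mol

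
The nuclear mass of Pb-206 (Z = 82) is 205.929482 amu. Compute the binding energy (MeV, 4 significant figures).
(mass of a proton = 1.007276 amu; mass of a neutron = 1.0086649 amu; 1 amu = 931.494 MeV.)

Total constituent mass: 82 × 1.007276 + 124 × 1.0086649 = 207.6710796 amu
Mass defect Δm = 207.6710796 − 205.929482 = 1.7415976 amu
Binding energy = Δm·c² = 1.7415976 × 931.494 MeV/amu = 1622.29 MeV

1622 MeV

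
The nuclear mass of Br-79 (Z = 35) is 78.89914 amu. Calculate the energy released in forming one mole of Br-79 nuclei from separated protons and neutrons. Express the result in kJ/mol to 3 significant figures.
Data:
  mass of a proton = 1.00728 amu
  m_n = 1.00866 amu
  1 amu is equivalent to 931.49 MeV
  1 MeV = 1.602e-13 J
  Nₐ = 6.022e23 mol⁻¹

The nucleus contains 35 protons and 79 − 35 = 44 neutrons.
Mass of separated nucleons = 35(1.00728) + 44(1.00866) = 35.25480 + 44.38104 = 79.63584 amu
Mass defect Δm = 79.63584 − 78.89914 = 0.73670 amu
E_B = 0.73670 × 931.49 = 686.229 MeV
Per nucleus in joules: 686.229 MeV × 1.602e-13 J/MeV = 1.0993e-10 J
Per mole: 1.0993e-10 J × 6.022e23 mol⁻¹ = 6.6200e+13 J/mol

6.62e+10 kJ/mol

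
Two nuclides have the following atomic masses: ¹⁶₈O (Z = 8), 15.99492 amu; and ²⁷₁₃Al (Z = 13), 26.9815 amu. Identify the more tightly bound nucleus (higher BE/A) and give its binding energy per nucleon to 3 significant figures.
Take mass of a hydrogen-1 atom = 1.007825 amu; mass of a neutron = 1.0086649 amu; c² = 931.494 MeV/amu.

¹⁶₈O: Σm = 8(1.007825) + 8(1.0086649) = 16.1319192 amu; Δm = 0.1369992 amu; E_B = 127.61 MeV; E_B/A = 7.976 MeV
²⁷₁₃Al: Σm = 13(1.007825) + 14(1.0086649) = 27.2230336 amu; Δm = 0.2415336 amu; E_B = 224.99 MeV; E_B/A = 8.333 MeV
²⁷₁₃Al has the higher binding energy per nucleon, so it is the more tightly bound nucleus.

²⁷₁₃Al; 8.33 MeV/nucleon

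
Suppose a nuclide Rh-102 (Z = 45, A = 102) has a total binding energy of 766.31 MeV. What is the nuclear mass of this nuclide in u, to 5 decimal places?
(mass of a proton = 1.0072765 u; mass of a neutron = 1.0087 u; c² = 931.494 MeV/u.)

Mass defect = 766.31 MeV / (931.494 MeV/u) = 0.8226677 u
Constituent mass = 45(1.0072765) + 57(1.0087) = 102.8233425 u
Nuclear mass = 102.8233425 − 0.8226677 = 102.0006748 u ≈ 102.00067 u (to 5 decimal places)

102.00067 u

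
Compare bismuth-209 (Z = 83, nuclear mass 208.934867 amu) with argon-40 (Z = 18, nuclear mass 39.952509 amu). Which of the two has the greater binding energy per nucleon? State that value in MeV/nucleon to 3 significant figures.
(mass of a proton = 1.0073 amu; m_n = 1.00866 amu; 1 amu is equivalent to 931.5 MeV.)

bismuth-209: Σm = 83(1.0073) + 126(1.00866) = 210.69706 amu; Δm = 1.762193 amu; E_B = 1641.5 MeV; E_B/A = 7.854 MeV
argon-40: Σm = 18(1.0073) + 22(1.00866) = 40.32192 amu; Δm = 0.369411 amu; E_B = 344.11 MeV; E_B/A = 8.603 MeV
argon-40 has the higher binding energy per nucleon, so it is the more tightly bound nucleus.

argon-40; 8.60 MeV/nucleon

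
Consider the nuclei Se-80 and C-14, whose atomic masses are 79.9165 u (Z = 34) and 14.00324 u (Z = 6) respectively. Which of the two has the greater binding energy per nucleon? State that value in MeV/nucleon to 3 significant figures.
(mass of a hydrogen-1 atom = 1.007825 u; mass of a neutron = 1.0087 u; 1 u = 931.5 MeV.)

Se-80; 8.73 MeV/nucleon

Se-80: Σm = 34(1.007825) + 46(1.0087) = 80.666250 u; Δm = 0.749750 u; E_B = 698.39 MeV; E_B/A = 8.730 MeV
C-14: Σm = 6(1.007825) + 8(1.0087) = 14.116550 u; Δm = 0.113310 u; E_B = 105.55 MeV; E_B/A = 7.539 MeV
Se-80 has the higher binding energy per nucleon, so it is the more tightly bound nucleus.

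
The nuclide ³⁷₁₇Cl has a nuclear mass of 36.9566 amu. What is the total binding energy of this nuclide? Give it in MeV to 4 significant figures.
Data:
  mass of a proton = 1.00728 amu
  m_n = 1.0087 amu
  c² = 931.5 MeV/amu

317.8 MeV

With 17 protons and 20 neutrons (A = 37):
Σm = 17·m_p + 20·m_n = 17.12376 + 20.1740 = 37.29776 amu
Mass defect Δm = 37.29776 − 36.9566 = 0.34116 amu
Converting to energy: 0.34116 amu × 931.5 MeV/amu = 317.791 MeV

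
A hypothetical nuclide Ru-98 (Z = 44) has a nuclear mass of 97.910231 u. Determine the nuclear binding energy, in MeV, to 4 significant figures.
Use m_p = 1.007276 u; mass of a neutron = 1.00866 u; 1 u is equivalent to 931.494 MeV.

Total constituent mass: 44 × 1.007276 + 54 × 1.00866 = 98.787784 u
The mass defect is 98.787784 − 97.910231 = 0.877553 u.
Converting to energy: 0.877553 u × 931.494 MeV/u = 817.435 MeV

817.4 MeV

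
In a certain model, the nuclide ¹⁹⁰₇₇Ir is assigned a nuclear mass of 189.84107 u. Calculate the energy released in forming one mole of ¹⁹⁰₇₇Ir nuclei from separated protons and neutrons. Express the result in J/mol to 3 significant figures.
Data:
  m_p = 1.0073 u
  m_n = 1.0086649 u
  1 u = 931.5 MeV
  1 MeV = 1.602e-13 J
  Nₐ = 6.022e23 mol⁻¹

1.53e+14 J/mol

With 77 protons and 113 neutrons (A = 190):
Mass of separated nucleons = 77(1.0073) + 113(1.0086649) = 77.5621 + 113.9791337 = 191.5412337 u
The mass defect is 191.5412337 − 189.84107 = 1.7001637 u.
Converting to energy: 1.7001637 u × 931.5 MeV/u = 1583.70 MeV
Per nucleus in joules: 1583.70 MeV × 1.602e-13 J/MeV = 2.5371e-10 J
Per mole: 2.5371e-10 J × 6.022e23 mol⁻¹ = 1.5278e+14 J/mol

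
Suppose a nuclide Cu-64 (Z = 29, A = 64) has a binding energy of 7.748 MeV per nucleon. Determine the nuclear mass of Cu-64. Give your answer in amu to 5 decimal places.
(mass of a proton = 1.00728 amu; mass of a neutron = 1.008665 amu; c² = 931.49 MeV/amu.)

Total binding energy = 64 × 7.748 = 495.872 MeV
Mass defect = 495.872 MeV / (931.49 MeV/amu) = 0.5323428 amu
Constituent mass = 29(1.00728) + 35(1.008665) = 64.514395 amu
Nuclear mass = 64.514395 − 0.5323428 = 63.9820522 amu ≈ 63.98205 amu (to 5 decimal places)

63.98205 amu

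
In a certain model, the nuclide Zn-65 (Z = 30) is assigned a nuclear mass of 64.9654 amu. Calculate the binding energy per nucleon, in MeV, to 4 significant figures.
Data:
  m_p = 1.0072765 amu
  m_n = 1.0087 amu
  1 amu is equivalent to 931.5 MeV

The nucleus contains 30 protons and 65 − 30 = 35 neutrons.
Σm = 30·m_p + 35·m_n = 30.2182950 + 35.3045 = 65.5227950 amu
Mass defect Δm = 65.5227950 − 64.9654 = 0.5573950 amu
E_B = 0.5573950 × 931.5 = 519.213 MeV
Dividing by A = 65 gives 7.988 MeV per nucleon.

7.988 MeV/nucleon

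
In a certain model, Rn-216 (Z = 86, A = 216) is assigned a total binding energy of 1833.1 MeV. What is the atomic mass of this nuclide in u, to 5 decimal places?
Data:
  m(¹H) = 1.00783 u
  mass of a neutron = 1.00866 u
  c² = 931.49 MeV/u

Mass defect = 1833.1 MeV / (931.49 MeV/u) = 1.9679224 u
Constituent mass = 86(1.00783) + 130(1.00866) = 217.79918 u
Atomic mass = 217.79918 − 1.9679224 = 215.8312576 u ≈ 215.83126 u (to 5 decimal places)

215.83126 u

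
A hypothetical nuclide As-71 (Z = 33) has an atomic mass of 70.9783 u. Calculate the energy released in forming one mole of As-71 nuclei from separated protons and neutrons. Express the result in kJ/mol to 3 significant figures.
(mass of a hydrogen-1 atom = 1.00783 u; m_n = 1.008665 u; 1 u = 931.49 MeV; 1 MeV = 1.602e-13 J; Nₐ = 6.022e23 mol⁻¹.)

5.48e+10 kJ/mol

The nucleus contains 33 protons and 71 − 33 = 38 neutrons.
Mass of separated nucleons = 33(1.00783) + 38(1.008665) = 33.25839 + 38.329270 = 71.587660 u
Δm = 71.587660 − 70.9783 = 0.609360 u
Binding energy = Δm·c² = 0.609360 × 931.49 MeV/u = 567.613 MeV
Per nucleus in joules: 567.613 MeV × 1.602e-13 J/MeV = 9.0932e-11 J
Per mole: 9.0932e-11 J × 6.022e23 mol⁻¹ = 5.4759e+13 J/mol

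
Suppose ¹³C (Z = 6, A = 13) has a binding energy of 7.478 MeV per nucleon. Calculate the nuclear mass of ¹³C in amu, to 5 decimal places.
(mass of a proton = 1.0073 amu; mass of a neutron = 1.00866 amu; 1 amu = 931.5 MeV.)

Total binding energy = 13 × 7.478 = 97.214 MeV
Mass defect = 97.214 MeV / (931.5 MeV/amu) = 0.1043629 amu
Constituent mass = 6(1.0073) + 7(1.00866) = 13.10442 amu
Nuclear mass = 13.10442 − 0.1043629 = 13.0000571 amu ≈ 13.00006 amu (to 5 decimal places)

13.00006 amu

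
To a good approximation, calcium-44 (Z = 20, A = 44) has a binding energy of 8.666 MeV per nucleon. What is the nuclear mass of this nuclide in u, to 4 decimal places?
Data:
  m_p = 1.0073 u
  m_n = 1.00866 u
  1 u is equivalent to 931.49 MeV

Total binding energy = 44 × 8.666 = 381.304 MeV
Mass defect = 381.304 MeV / (931.49 MeV/u) = 0.409348 u
Constituent mass = 20(1.0073) + 24(1.00866) = 44.35384 u
Nuclear mass = 44.35384 − 0.409348 = 43.944492 u ≈ 43.9445 u (to 4 decimal places)

43.9445 u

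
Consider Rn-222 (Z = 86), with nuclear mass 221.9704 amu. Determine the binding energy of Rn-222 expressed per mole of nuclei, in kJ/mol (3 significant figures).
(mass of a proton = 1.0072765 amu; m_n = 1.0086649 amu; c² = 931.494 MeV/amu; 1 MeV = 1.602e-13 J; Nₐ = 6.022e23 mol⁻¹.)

1.65e+11 kJ/mol

Z = 86, so N = A − Z = 222 − 86 = 136.
Mass of separated nucleons = 86(1.0072765) + 136(1.0086649) = 86.6257790 + 137.1784264 = 223.8042054 amu
The mass defect is 223.8042054 − 221.9704 = 1.8338054 amu.
Binding energy = Δm·c² = 1.8338054 × 931.494 MeV/amu = 1708.18 MeV
Per nucleus in joules: 1708.18 MeV × 1.602e-13 J/MeV = 2.7365e-10 J
Per mole: 2.7365e-10 J × 6.022e23 mol⁻¹ = 1.6479e+14 J/mol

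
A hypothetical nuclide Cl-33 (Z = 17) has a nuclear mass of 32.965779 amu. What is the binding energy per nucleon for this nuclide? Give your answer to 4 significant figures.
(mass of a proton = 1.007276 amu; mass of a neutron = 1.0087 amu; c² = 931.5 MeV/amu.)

8.387 MeV/nucleon

Total constituent mass: 17 × 1.007276 + 16 × 1.0087 = 33.262892 amu
Mass defect Δm = 33.262892 − 32.965779 = 0.297113 amu
Binding energy = Δm·c² = 0.297113 × 931.5 MeV/amu = 276.761 MeV
Dividing by A = 33 gives 8.387 MeV per nucleon.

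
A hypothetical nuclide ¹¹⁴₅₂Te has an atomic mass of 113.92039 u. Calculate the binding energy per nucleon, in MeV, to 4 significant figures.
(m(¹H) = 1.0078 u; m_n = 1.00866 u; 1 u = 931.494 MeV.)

8.352 MeV/nucleon

With 52 protons and 62 neutrons (A = 114):
Σm = 52·m(¹H) + 62·m_n = 52.4056 + 62.53692 = 114.94252 u
Δm = 114.94252 − 113.92039 = 1.02213 u
E_B = 1.02213 × 931.494 = 952.108 MeV
Dividing by A = 114 gives 8.352 MeV per nucleon.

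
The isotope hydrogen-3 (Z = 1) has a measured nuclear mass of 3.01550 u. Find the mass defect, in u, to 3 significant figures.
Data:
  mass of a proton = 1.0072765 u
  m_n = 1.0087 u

0.00918 u

Total constituent mass: 1 × 1.0072765 + 2 × 1.0087 = 3.0246765 u
Δm = 3.0246765 − 3.01550 = 0.0091765 u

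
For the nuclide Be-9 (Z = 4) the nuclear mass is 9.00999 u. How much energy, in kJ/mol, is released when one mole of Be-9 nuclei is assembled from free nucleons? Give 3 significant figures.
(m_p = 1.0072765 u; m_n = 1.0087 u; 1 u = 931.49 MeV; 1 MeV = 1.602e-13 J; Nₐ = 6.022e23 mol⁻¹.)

5.63e+09 kJ/mol

Σm = 4·m_p + 5·m_n = 4.0291060 + 5.0435 = 9.0726060 u
Mass defect Δm = 9.0726060 − 9.00999 = 0.0626160 u
Binding energy = Δm·c² = 0.0626160 × 931.49 MeV/u = 58.3262 MeV
Per nucleus in joules: 58.3262 MeV × 1.602e-13 J/MeV = 9.3439e-12 J
Per mole: 9.3439e-12 J × 6.022e23 mol⁻¹ = 5.6269e+12 J/mol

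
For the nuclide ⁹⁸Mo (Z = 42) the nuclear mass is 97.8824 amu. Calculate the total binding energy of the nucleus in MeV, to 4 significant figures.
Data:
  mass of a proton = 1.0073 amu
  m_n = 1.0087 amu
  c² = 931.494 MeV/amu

With 42 protons and 56 neutrons (A = 98):
Total constituent mass: 42 × 1.0073 + 56 × 1.0087 = 98.7938 amu
The mass defect is 98.7938 − 97.8824 = 0.9114 amu.
E_B = 0.9114 × 931.494 = 848.964 MeV

849.0 MeV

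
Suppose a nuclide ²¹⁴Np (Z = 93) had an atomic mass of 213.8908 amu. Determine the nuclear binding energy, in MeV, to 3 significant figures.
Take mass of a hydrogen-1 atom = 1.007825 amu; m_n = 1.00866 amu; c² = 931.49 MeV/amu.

1760 MeV

The nucleus contains 93 protons and 214 − 93 = 121 neutrons.
Total constituent mass: 93 × 1.007825 + 121 × 1.00866 = 215.775585 amu
Δm = 215.775585 − 213.8908 = 1.884785 amu
Binding energy = Δm·c² = 1.884785 × 931.49 MeV/amu = 1755.66 MeV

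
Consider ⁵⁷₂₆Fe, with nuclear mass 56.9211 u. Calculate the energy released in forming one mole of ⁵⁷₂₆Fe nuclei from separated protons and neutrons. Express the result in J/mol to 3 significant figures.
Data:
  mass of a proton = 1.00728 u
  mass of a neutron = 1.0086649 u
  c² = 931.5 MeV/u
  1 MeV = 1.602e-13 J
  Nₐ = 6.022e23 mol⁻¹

4.82e+13 J/mol

Z = 26, so N = A − Z = 57 − 26 = 31.
Σm = 26·m_p + 31·m_n = 26.18928 + 31.2686119 = 57.4578919 u
Mass defect Δm = 57.4578919 − 56.9211 = 0.5367919 u
E_B = 0.5367919 × 931.5 = 500.022 MeV
Per nucleus in joules: 500.022 MeV × 1.602e-13 J/MeV = 8.0104e-11 J
Per mole: 8.0104e-11 J × 6.022e23 mol⁻¹ = 4.8239e+13 J/mol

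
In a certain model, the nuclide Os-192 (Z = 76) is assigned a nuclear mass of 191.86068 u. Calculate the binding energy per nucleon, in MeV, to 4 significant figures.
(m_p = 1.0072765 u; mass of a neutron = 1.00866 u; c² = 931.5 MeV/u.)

8.233 MeV/nucleon

With 76 protons and 116 neutrons (A = 192):
Σm = 76·m_p + 116·m_n = 76.5530140 + 117.00456 = 193.5575740 u
The mass defect is 193.5575740 − 191.86068 = 1.6968940 u.
Converting to energy: 1.6968940 u × 931.5 MeV/u = 1580.66 MeV
Dividing by A = 192 gives 8.233 MeV per nucleon.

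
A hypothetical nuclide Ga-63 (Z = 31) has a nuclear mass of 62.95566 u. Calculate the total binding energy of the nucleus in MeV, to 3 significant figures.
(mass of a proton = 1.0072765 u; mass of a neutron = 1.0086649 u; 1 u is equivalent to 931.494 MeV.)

With 31 protons and 32 neutrons (A = 63):
Total constituent mass: 31 × 1.0072765 + 32 × 1.0086649 = 63.5028483 u
Δm = 63.5028483 − 62.95566 = 0.5471883 u
E_B = 0.5471883 × 931.494 = 509.703 MeV

510 MeV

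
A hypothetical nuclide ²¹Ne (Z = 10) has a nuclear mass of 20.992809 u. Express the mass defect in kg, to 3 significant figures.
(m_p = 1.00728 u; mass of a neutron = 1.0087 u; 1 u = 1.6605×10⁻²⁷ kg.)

Σm = 10·m_p + 11·m_n = 10.07280 + 11.0957 = 21.16850 u
Δm = 21.16850 − 20.992809 = 0.175691 u
In SI units: 0.175691 u × 1.6605×10⁻²⁷ kg/u = 2.9173e-28 kg

2.92e-28 kg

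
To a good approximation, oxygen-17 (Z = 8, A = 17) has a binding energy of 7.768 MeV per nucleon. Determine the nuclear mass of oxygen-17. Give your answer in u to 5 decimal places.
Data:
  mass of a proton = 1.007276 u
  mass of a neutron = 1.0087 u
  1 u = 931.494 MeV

Total binding energy = 17 × 7.768 = 132.056 MeV
Mass defect = 132.056 MeV / (931.494 MeV/u) = 0.1417680 u
Constituent mass = 8(1.007276) + 9(1.0087) = 17.136508 u
Nuclear mass = 17.136508 − 0.1417680 = 16.9947400 u ≈ 16.99474 u (to 5 decimal places)

16.99474 u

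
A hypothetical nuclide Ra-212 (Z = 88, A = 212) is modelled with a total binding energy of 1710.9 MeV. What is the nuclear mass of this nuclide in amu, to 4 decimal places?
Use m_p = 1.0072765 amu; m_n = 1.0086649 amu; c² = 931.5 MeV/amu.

211.8781 amu

Mass defect = 1710.9 MeV / (931.5 MeV/amu) = 1.836715 amu
Constituent mass = 88(1.0072765) + 124(1.0086649) = 213.7147796 amu
Nuclear mass = 213.7147796 − 1.836715 = 211.8780646 amu ≈ 211.8781 amu (to 4 decimal places)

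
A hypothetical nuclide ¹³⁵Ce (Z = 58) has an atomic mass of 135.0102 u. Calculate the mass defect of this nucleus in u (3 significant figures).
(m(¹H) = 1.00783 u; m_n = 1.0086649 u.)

1.11 u

Z = 58, so N = A − Z = 135 − 58 = 77.
Total constituent mass: 58 × 1.00783 + 77 × 1.0086649 = 136.1213373 u
The mass defect is 136.1213373 − 135.0102 = 1.1111373 u.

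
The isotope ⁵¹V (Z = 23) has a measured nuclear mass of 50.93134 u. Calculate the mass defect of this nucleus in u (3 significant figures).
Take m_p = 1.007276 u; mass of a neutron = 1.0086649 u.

Total constituent mass: 23 × 1.007276 + 28 × 1.0086649 = 51.4099652 u
The mass defect is 51.4099652 − 50.93134 = 0.4786252 u.

0.479 u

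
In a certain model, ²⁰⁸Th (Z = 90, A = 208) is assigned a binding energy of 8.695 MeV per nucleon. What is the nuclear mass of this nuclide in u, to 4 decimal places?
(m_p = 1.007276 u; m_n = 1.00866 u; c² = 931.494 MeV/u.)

207.7352 u

Total binding energy = 208 × 8.695 = 1808.560 MeV
Mass defect = 1808.560 MeV / (931.494 MeV/u) = 1.941569 u
Constituent mass = 90(1.007276) + 118(1.00866) = 209.676720 u
Nuclear mass = 209.676720 − 1.941569 = 207.735151 u ≈ 207.7352 u (to 4 decimal places)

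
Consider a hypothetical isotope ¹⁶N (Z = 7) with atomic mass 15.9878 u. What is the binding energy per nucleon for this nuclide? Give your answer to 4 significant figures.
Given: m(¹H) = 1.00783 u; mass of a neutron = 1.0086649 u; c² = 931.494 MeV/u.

8.441 MeV/nucleon

With 7 protons and 9 neutrons (A = 16):
Mass of separated nucleons = 7(1.00783) + 9(1.0086649) = 7.05481 + 9.0779841 = 16.1327941 u
The mass defect is 16.1327941 − 15.9878 = 0.1449941 u.
Binding energy = Δm·c² = 0.1449941 × 931.494 MeV/u = 135.061 MeV
Per nucleon: 135.061 / 16 = 8.441 MeV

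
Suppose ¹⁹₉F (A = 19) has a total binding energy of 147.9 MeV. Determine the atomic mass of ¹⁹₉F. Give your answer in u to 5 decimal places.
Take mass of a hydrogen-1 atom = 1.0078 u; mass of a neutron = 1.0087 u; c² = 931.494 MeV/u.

Mass defect = 147.9 MeV / (931.494 MeV/u) = 0.1587772 u
Constituent mass = 9(1.0078) + 10(1.0087) = 19.1572 u
Atomic mass = 19.1572 − 0.1587772 = 18.9984228 u ≈ 18.99842 u (to 5 decimal places)

18.99842 u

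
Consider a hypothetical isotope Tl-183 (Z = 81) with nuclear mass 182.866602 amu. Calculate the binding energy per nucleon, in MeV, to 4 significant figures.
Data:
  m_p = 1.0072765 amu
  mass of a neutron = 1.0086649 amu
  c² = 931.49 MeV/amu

8.178 MeV/nucleon

Total constituent mass: 81 × 1.0072765 + 102 × 1.0086649 = 184.4732163 amu
Δm = 184.4732163 − 182.866602 = 1.6066143 amu
Converting to energy: 1.6066143 amu × 931.49 MeV/amu = 1496.55 MeV
BE/A = 1496.55 MeV / 183 = 8.178 MeV/nucleon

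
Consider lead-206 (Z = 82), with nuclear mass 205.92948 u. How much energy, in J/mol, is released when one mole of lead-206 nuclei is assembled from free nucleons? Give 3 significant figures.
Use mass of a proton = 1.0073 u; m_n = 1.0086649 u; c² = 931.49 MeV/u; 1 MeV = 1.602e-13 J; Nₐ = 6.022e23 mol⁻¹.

1.57e+14 J/mol

Σm = 82·m_p + 124·m_n = 82.5986 + 125.0744476 = 207.6730476 u
Δm = 207.6730476 − 205.92948 = 1.7435676 u
E_B = 1.7435676 × 931.49 = 1624.12 MeV
Per nucleus in joules: 1624.12 MeV × 1.602e-13 J/MeV = 2.6018e-10 J
Per mole: 2.6018e-10 J × 6.022e23 mol⁻¹ = 1.5668e+14 J/mol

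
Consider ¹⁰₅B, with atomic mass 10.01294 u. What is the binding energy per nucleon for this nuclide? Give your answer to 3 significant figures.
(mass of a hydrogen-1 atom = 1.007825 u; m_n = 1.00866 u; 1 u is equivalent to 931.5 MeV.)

6.47 MeV/nucleon

With 5 protons and 5 neutrons (A = 10):
Mass of separated nucleons = 5(1.007825) + 5(1.00866) = 5.039125 + 5.04330 = 10.082425 u
Mass defect Δm = 10.082425 − 10.01294 = 0.069485 u
E_B = 0.069485 × 931.5 = 64.7253 MeV
Per nucleon: 64.7253 / 10 = 6.473 MeV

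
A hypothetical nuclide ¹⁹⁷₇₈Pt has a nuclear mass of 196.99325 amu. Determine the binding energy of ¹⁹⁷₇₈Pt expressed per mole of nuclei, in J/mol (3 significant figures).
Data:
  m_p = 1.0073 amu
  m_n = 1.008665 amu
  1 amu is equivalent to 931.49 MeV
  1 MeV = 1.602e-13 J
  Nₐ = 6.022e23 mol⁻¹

1.44e+14 J/mol

Z = 78, so N = A − Z = 197 − 78 = 119.
Mass of separated nucleons = 78(1.0073) + 119(1.008665) = 78.5694 + 120.031135 = 198.600535 amu
The mass defect is 198.600535 − 196.99325 = 1.607285 amu.
Converting to energy: 1.607285 amu × 931.49 MeV/amu = 1497.17 MeV
Per nucleus in joules: 1497.17 MeV × 1.602e-13 J/MeV = 2.3985e-10 J
Per mole: 2.3985e-10 J × 6.022e23 mol⁻¹ = 1.4444e+14 J/mol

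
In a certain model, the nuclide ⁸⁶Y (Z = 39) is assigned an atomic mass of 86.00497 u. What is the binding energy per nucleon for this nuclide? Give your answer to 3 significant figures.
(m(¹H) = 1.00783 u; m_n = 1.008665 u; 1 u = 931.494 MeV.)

7.66 MeV/nucleon

Mass of separated nucleons = 39(1.00783) + 47(1.008665) = 39.30537 + 47.407255 = 86.712625 u
Mass defect Δm = 86.712625 − 86.00497 = 0.707655 u
Binding energy = Δm·c² = 0.707655 × 931.494 MeV/u = 659.176 MeV
Dividing by A = 86 gives 7.6648 MeV per nucleon.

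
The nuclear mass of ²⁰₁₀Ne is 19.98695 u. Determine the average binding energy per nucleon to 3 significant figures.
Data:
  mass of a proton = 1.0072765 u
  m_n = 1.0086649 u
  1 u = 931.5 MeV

8.03 MeV/nucleon

The nucleus contains 10 protons and 20 − 10 = 10 neutrons.
Total constituent mass: 10 × 1.0072765 + 10 × 1.0086649 = 20.1594140 u
The mass defect is 20.1594140 − 19.98695 = 0.1724640 u.
Converting to energy: 0.1724640 u × 931.5 MeV/u = 160.650 MeV
BE/A = 160.650 MeV / 20 = 8.033 MeV/nucleon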